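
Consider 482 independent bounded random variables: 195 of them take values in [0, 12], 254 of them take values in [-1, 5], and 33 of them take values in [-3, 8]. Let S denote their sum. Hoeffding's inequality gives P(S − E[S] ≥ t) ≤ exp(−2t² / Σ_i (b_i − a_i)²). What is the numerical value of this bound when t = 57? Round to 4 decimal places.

Σ(b_i − a_i)² = 195·12² + 254·6² + 33·11² = 41217.
Exponent = 2·57² / 41217 = 0.15765.
Bound = exp(−0.15765) = 0.85415.

0.8541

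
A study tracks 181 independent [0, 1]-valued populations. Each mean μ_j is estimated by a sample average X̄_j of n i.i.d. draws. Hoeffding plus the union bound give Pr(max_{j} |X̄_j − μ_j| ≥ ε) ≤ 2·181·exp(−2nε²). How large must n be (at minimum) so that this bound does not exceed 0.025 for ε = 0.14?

245

Need 2·181·exp(−2nε²) ≤ 0.025, i.e. exp(−2nε²) ≤ 0.025/362.
So 2nε² ≥ ln(362/0.025) = 9.580524.
Hence n ≥ 9.580524/(2·0.14²) = 244.401.
The smallest integer n is 245.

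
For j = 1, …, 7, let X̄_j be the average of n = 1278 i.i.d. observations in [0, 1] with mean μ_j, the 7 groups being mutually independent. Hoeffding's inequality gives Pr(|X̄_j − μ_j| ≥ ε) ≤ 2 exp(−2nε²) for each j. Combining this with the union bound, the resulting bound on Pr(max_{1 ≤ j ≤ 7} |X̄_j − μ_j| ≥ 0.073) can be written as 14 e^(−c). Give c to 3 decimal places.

Union bound over the 7 events: Pr(max_{1 ≤ j ≤ 7} |X̄_j − μ_j| ≥ 0.073) ≤ 7·2·exp(−2nε²) = 14 exp(−2·1278·0.073²).
So c = 2·1278·0.073² = 13.6209.

13.621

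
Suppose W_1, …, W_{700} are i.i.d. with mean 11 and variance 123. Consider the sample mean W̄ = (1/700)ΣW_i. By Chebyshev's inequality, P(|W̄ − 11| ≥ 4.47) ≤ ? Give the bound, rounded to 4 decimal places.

Var(W̄) = Var(W_i)/n = 123/700 = 0.17571.
Chebyshev: P(|W̄ − 11| ≥ 4.47) ≤ Var(W̄)/(4.47)² = 123/(700·4.47²) = 0.0088.

0.0088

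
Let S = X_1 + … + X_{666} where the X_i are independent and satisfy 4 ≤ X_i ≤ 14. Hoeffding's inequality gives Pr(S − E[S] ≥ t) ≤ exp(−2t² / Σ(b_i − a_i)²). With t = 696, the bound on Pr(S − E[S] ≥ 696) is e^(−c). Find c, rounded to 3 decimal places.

14.547

Σ(b_i − a_i)² = 666·(10)² = 66600.
c = 2t²/66600 = 2·696²/66600 = 14.5470.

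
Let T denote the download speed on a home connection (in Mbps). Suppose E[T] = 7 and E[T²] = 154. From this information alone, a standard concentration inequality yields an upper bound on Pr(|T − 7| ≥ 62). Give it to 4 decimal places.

0.0273

The first two moments determine the variance, so Chebyshev's inequality is the sharpest standard bound available.
Var(T) = E[T²] − (E[T])² = 154 − 49 = 105.
Chebyshev's inequality: Pr(|T − μ| ≥ t) ≤ Var(T)/t² = 105/3844 = 0.0273.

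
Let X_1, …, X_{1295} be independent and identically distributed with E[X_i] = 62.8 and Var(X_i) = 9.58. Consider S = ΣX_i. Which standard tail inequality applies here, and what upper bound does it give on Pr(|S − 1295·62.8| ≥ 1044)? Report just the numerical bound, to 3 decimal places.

With mean and variance of each term known, Chebyshev's inequality bounds the deviation of the sum (or sample mean).
Var(S) = n·Var(X_i) = 1295·9.58 = 12406.1.
Chebyshev: Pr(|S − 1295·62.8| ≥ 1044) ≤ Var(S)/1044² = 12406.1/1089936 = 0.0114.

0.011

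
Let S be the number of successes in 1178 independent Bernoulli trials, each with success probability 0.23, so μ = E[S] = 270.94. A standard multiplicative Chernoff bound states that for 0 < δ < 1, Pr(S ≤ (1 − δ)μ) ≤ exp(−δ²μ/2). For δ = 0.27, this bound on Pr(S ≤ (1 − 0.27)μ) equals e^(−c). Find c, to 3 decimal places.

9.876

c = δ²μ/2 = 0.27²·270.94/2 = 9.8758.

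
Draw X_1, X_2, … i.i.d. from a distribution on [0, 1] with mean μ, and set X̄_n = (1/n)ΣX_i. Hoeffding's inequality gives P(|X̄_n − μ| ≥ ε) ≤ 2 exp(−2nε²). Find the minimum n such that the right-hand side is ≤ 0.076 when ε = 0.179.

52

Require 2·exp(−2nε²) ≤ 0.076, i.e. 2nε² ≥ ln(2/0.076) = 3.270169.
So n ≥ 3.270169 / (2·0.179²) = 51.031.
The smallest integer n is 52.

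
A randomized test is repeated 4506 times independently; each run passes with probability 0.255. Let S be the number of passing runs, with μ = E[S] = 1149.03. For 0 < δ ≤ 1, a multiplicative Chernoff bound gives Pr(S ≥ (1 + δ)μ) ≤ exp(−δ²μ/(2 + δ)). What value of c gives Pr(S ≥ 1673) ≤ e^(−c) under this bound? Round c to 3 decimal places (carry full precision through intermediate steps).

97.286

Write 1673 = (1 + δ)μ, so δ = 1673/1149.03 − 1 = 0.4560107…
Then the exponent is δ²μ/(2 + δ) = (1673 − μ)² / (μ·(2 + δ)) = 97.286195.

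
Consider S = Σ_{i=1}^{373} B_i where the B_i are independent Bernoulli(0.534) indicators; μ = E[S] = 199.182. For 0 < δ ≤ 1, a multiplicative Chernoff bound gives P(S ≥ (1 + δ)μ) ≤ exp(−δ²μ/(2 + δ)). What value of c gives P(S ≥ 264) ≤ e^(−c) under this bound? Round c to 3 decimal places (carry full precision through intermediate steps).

Write 264 = (1 + δ)μ, so δ = 264/199.182 − 1 = 0.325421…
Then the exponent is δ²μ/(2 + δ) = (264 − μ)² / (μ·(2 + δ)) = 9.070674.

9.071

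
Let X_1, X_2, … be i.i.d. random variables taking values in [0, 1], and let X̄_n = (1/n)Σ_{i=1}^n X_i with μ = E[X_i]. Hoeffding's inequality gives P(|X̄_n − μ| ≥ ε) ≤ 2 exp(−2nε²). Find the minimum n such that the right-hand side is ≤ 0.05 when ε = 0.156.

Require 2·exp(−2nε²) ≤ 0.05, i.e. 2nε² ≥ ln(2/0.05) = 3.688879.
So n ≥ 3.688879 / (2·0.156²) = 75.791.
The smallest integer n is 76.

76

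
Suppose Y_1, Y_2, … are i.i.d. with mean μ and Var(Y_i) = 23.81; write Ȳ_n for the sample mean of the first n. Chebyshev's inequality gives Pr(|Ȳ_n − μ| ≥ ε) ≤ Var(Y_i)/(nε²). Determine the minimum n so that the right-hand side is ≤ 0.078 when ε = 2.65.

Require 23.81/(n·2.65²) ≤ 0.078, i.e. n ≥ 23.81/(0.078·2.65²) = 43.468.
The smallest integer n is 44.

44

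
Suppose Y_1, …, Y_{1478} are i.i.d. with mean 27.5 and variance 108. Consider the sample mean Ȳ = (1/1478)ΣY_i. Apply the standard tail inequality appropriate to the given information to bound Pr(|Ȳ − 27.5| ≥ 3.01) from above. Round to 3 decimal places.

With mean and variance of each term known, Chebyshev's inequality bounds the deviation of the sum (or sample mean).
Var(Ȳ) = Var(Y_i)/n = 108/1478 = 0.073072.
Chebyshev: Pr(|Ȳ − 27.5| ≥ 3.01) ≤ Var(Ȳ)/(3.01)² = 108/(1478·3.01²) = 0.0081.

0.008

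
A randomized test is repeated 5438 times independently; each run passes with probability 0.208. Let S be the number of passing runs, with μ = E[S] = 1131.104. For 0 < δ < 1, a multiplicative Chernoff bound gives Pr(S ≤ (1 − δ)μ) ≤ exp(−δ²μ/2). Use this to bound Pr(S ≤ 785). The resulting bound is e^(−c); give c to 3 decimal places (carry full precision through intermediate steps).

52.952

Write 785 = (1 − δ)μ, so δ = 1 − 785/1131.104 = 0.3059878…
Then the exponent is δ²μ/2 = (μ − 785)²/(2μ) = 52.951797.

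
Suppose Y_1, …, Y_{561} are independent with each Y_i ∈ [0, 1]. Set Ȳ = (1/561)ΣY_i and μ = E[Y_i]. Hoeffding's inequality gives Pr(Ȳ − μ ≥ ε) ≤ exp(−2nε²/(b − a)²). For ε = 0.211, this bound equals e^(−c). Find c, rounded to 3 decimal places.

c = 2nε²/(b − a)² = 2·561·0.211² / 1² = 49.9526.

49.953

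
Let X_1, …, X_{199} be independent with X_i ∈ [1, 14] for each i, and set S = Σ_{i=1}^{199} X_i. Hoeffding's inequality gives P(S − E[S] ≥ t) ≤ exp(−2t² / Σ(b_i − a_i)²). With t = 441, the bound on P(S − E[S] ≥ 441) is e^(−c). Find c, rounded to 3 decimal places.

Σ(b_i − a_i)² = 199·(13)² = 33631.
c = 2t²/33631 = 2·441²/33631 = 11.5656.

11.566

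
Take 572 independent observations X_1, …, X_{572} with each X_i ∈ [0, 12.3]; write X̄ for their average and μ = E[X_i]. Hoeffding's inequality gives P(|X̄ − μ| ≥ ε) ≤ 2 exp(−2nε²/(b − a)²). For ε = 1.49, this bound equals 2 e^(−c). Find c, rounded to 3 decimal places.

16.788

c = 2nε²/(b − a)² = 2·572·1.49² / 12.3² = 16.7876.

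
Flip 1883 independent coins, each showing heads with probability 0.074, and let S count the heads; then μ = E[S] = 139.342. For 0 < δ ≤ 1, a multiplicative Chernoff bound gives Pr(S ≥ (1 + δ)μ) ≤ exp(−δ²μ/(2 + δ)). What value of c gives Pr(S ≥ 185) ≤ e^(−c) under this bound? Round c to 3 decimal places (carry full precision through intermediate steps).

Write 185 = (1 + δ)μ, so δ = 185/139.342 − 1 = 0.3276686…
Then the exponent is δ²μ/(2 + δ) = (185 − μ)² / (μ·(2 + δ)) = 6.427330.

6.427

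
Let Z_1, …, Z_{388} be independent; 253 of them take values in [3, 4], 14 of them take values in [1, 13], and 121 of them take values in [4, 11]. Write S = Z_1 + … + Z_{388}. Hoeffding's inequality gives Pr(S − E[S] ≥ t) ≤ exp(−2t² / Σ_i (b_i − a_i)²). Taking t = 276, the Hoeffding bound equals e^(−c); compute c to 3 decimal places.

Σ(b_i − a_i)² = 253·1² + 14·12² + 121·7² = 8198.
c = 2t² / 8198 = 2·276² / 8198 = 18.5840.

18.584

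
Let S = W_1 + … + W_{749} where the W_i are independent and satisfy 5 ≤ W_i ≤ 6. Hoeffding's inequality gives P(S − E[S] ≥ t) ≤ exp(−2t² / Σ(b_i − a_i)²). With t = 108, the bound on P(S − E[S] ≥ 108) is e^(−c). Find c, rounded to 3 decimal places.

Σ(b_i − a_i)² = 749·(1)² = 749.
c = 2t²/749 = 2·108²/749 = 31.1455.

31.146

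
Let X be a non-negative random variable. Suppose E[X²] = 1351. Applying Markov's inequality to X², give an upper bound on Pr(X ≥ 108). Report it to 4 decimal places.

0.1158

Since X ≥ 0, the event {X ≥ 108} is the same as {X² ≥ 11664}.
Markov's inequality applied to X² gives Pr(X² ≥ 11664) ≤ E[X²]/11664 = 1351/11664 = 0.1158.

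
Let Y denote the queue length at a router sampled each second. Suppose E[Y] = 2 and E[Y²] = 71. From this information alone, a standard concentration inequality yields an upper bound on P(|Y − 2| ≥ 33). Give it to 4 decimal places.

0.0615

The first two moments determine the variance, so Chebyshev's inequality is the sharpest standard bound available.
Var(Y) = E[Y²] − (E[Y])² = 71 − 4 = 67.
Chebyshev's inequality: P(|Y − μ| ≥ t) ≤ Var(Y)/t² = 67/1089 = 0.0615.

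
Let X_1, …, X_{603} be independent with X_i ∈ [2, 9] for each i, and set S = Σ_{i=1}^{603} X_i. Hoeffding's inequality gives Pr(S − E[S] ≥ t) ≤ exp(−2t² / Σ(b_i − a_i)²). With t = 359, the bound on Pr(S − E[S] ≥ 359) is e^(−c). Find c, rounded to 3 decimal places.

Σ(b_i − a_i)² = 603·(7)² = 29547.
c = 2t²/29547 = 2·359²/29547 = 8.7238.

8.724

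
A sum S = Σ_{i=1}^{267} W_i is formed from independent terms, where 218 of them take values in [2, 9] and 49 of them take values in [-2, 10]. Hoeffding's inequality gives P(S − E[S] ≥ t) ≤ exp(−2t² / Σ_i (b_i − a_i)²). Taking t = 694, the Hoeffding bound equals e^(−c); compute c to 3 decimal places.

54.306

Σ(b_i − a_i)² = 218·7² + 49·12² = 17738.
c = 2t² / 17738 = 2·694² / 17738 = 54.3056.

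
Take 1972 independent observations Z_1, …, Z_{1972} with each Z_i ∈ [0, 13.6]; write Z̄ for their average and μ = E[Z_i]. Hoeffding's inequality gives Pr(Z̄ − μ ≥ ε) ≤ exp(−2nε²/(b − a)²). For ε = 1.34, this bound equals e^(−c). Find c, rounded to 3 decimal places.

c = 2nε²/(b − a)² = 2·1972·1.34² / 13.6² = 38.2885.

38.289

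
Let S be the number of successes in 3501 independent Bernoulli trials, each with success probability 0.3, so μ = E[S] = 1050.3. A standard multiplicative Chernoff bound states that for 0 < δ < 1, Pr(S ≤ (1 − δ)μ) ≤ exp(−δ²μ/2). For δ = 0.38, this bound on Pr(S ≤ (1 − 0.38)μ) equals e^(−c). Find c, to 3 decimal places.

75.832

c = δ²μ/2 = 0.38²·1050.3/2 = 75.8317.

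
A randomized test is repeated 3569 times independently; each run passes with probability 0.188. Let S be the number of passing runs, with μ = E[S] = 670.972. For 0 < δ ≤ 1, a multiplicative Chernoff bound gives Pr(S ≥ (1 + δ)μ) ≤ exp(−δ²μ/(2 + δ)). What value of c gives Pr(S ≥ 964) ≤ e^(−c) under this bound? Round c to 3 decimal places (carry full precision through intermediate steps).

Write 964 = (1 + δ)μ, so δ = 964/670.972 − 1 = 0.4367217…
Then the exponent is δ²μ/(2 + δ) = (964 − μ)² / (μ·(2 + δ)) = 52.517969.

52.518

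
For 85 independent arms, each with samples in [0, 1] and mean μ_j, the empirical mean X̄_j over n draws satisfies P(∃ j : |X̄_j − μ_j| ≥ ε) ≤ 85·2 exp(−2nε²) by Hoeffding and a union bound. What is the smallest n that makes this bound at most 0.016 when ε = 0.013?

27429

Need 2·85·exp(−2nε²) ≤ 0.016, i.e. exp(−2nε²) ≤ 0.016/170.
So 2nε² ≥ ln(170/0.016) = 9.270965.
Hence n ≥ 9.270965/(2·0.013²) = 27428.891.
The smallest integer n is 27429.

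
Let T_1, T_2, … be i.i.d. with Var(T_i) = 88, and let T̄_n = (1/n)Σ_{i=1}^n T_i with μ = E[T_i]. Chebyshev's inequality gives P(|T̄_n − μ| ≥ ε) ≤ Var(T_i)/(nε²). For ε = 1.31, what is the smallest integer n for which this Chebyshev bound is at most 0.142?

362

Require 88/(n·1.31²) ≤ 0.142, i.e. n ≥ 88/(0.142·1.31²) = 361.120.
The smallest integer n is 362.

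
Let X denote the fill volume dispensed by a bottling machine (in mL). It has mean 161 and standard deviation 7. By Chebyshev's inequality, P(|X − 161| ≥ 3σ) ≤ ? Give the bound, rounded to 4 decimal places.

0.1111

Chebyshev: P(|X − μ| ≥ t) ≤ Var(X)/t².
Var(X) = σ² = 7² = 49.
t = 3·7 = 21.
Bound = 49 / 441 = 0.1111.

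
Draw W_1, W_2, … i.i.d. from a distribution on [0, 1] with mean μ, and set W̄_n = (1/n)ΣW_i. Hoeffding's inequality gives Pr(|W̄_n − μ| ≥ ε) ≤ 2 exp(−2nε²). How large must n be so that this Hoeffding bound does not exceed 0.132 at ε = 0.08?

Require 2·exp(−2nε²) ≤ 0.132, i.e. 2nε² ≥ ln(2/0.132) = 2.718101.
So n ≥ 2.718101 / (2·0.08²) = 212.352.
The smallest integer n is 213.

213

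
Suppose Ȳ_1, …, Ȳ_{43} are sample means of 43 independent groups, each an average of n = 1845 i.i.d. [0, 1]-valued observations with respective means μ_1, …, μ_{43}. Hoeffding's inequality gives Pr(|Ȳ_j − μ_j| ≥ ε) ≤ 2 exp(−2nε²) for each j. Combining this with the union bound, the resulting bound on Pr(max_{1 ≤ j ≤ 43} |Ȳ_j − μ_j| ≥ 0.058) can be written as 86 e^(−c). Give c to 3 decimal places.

12.413

Union bound over the 43 events: Pr(max_{1 ≤ j ≤ 43} |Ȳ_j − μ_j| ≥ 0.058) ≤ 43·2·exp(−2nε²) = 86 exp(−2·1845·0.058²).
So c = 2·1845·0.058² = 12.4132.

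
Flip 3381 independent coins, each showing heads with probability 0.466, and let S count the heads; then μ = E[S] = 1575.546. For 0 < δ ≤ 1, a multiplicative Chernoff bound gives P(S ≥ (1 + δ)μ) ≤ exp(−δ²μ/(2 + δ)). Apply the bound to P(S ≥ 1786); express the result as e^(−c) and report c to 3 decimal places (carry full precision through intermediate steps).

13.176

Write 1786 = (1 + δ)μ, so δ = 1786/1575.546 − 1 = 0.1335753…
Then the exponent is δ²μ/(2 + δ) = (1786 − μ)² / (μ·(2 + δ)) = 13.175749.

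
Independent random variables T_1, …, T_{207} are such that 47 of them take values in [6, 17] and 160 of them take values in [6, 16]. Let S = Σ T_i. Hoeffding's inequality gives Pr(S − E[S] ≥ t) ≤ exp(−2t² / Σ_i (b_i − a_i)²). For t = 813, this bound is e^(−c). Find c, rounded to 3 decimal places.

60.955

Σ(b_i − a_i)² = 47·11² + 160·10² = 21687.
c = 2t² / 21687 = 2·813² / 21687 = 60.9553.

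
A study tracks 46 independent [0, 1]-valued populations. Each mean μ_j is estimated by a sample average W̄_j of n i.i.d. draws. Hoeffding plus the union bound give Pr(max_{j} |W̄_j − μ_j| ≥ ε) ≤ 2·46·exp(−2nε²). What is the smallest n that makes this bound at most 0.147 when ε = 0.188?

92

Need 2·46·exp(−2nε²) ≤ 0.147, i.e. exp(−2nε²) ≤ 0.147/92.
So 2nε² ≥ ln(92/0.147) = 6.439111.
Hence n ≥ 6.439111/(2·0.188²) = 91.092.
The smallest integer n is 92.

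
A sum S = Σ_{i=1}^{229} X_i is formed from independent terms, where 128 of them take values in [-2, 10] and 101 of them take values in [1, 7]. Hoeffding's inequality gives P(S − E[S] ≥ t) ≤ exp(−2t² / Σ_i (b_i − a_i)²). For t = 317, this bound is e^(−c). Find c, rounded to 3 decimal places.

9.107

Σ(b_i − a_i)² = 128·12² + 101·6² = 22068.
c = 2t² / 22068 = 2·317² / 22068 = 9.1072.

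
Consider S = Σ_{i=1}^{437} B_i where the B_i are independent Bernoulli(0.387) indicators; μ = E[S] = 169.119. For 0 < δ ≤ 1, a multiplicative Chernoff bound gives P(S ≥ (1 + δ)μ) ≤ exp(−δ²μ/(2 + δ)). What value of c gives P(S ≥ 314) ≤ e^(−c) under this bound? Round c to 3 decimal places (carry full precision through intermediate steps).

Write 314 = (1 + δ)μ, so δ = 314/169.119 − 1 = 0.8566808…
Then the exponent is δ²μ/(2 + δ) = (314 − μ)² / (μ·(2 + δ)) = 43.447896.

43.448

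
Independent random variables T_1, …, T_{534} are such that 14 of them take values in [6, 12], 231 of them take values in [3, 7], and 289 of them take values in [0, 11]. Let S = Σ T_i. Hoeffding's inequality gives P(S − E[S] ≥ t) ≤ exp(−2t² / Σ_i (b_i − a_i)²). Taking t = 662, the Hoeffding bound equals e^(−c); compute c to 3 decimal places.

Σ(b_i − a_i)² = 14·6² + 231·4² + 289·11² = 39169.
c = 2t² / 39169 = 2·662² / 39169 = 22.3771.

22.377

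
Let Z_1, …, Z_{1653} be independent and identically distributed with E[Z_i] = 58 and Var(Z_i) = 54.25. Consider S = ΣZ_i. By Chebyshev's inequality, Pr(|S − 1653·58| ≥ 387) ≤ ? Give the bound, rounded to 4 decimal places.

Var(S) = n·Var(Z_i) = 1653·54.25 = 89675.25.
Chebyshev: Pr(|S − 1653·58| ≥ 387) ≤ Var(S)/387² = 89675.25/149769 = 0.5988.

0.5988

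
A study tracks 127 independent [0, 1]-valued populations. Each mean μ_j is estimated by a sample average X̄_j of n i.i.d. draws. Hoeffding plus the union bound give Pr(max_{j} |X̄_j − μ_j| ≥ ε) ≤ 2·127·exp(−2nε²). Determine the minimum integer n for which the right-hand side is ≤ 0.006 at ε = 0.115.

403

Need 2·127·exp(−2nε²) ≤ 0.006, i.e. exp(−2nε²) ≤ 0.006/254.
So 2nε² ≥ ln(254/0.006) = 10.653330.
Hence n ≥ 10.653330/(2·0.115²) = 402.772.
The smallest integer n is 403.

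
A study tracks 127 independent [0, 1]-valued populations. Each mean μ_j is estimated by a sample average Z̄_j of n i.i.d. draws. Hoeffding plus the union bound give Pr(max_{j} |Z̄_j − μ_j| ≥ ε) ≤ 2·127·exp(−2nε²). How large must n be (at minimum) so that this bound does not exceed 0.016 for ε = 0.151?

Need 2·127·exp(−2nε²) ≤ 0.016, i.e. exp(−2nε²) ≤ 0.016/254.
So 2nε² ≥ ln(254/0.016) = 9.672501.
Hence n ≥ 9.672501/(2·0.151²) = 212.107.
The smallest integer n is 213.

213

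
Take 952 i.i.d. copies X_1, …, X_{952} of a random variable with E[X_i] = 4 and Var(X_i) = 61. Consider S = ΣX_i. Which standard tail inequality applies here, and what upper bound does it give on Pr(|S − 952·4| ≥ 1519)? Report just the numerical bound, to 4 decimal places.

With mean and variance of each term known, Chebyshev's inequality bounds the deviation of the sum (or sample mean).
Var(S) = n·Var(X_i) = 952·61 = 58072.
Chebyshev: Pr(|S − 952·4| ≥ 1519) ≤ Var(S)/1519² = 58072/2307361 = 0.0252.

0.0252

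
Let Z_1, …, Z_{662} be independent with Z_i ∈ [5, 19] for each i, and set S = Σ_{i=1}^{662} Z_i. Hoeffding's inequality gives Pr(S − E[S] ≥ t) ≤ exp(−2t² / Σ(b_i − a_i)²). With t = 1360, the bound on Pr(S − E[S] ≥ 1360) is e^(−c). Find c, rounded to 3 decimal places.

Σ(b_i − a_i)² = 662·(14)² = 129752.
c = 2t²/129752 = 2·1360²/129752 = 28.5098.

28.510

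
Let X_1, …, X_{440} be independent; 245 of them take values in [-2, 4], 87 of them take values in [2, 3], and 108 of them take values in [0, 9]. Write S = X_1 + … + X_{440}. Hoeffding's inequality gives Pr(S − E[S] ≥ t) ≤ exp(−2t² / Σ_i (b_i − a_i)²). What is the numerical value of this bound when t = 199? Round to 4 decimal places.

Σ(b_i − a_i)² = 245·6² + 87·1² + 108·9² = 17655.
Exponent = 2·199² / 17655 = 4.48609.
Bound = exp(−4.48609) = 0.01126.

0.0113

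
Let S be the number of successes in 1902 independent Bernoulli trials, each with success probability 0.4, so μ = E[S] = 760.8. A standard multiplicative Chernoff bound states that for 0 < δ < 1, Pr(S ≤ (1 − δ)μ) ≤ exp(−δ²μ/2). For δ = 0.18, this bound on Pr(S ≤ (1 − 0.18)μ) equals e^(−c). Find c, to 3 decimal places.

c = δ²μ/2 = 0.18²·760.8/2 = 12.3250.

12.325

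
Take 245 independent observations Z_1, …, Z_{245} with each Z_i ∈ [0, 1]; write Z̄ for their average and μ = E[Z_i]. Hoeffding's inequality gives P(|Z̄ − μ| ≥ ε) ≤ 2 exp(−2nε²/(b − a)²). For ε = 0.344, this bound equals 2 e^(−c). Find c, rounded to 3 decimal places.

c = 2nε²/(b − a)² = 2·245·0.344² / 1² = 57.9846.

57.985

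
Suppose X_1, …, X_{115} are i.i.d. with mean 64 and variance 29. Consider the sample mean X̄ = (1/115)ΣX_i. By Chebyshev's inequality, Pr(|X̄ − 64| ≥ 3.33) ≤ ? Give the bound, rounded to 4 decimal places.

Var(X̄) = Var(X_i)/n = 29/115 = 0.25217.
Chebyshev: Pr(|X̄ − 64| ≥ 3.33) ≤ Var(X̄)/(3.33)² = 29/(115·3.33²) = 0.0227.

0.0227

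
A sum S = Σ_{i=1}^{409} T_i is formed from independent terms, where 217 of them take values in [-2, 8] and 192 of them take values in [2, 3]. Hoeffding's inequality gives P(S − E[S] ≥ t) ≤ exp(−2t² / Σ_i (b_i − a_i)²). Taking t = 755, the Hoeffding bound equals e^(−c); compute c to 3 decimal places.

Σ(b_i − a_i)² = 217·10² + 192·1² = 21892.
c = 2t² / 21892 = 2·755² / 21892 = 52.0761.

52.076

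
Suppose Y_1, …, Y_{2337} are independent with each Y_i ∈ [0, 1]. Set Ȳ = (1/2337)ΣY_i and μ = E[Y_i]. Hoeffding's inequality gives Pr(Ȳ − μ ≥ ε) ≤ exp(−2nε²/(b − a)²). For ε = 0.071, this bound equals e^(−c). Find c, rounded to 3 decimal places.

23.562

c = 2nε²/(b − a)² = 2·2337·0.071² / 1² = 23.5616.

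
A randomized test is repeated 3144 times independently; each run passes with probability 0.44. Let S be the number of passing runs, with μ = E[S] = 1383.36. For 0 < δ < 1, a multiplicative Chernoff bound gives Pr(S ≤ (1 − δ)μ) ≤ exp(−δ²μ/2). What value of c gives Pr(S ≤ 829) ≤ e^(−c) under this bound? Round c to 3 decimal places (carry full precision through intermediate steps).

Write 829 = (1 − δ)μ, so δ = 1 − 829/1383.36 = 0.4007344…
Then the exponent is δ²μ/2 = (μ − 829)²/(2μ) = 111.075573.

111.076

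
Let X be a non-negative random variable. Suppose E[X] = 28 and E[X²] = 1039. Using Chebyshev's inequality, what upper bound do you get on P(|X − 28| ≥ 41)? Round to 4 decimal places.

Var(X) = E[X²] − (E[X])² = 1039 − 784 = 255.
Chebyshev's inequality: P(|X − μ| ≥ t) ≤ Var(X)/t² = 255/1681 = 0.1517.

0.1517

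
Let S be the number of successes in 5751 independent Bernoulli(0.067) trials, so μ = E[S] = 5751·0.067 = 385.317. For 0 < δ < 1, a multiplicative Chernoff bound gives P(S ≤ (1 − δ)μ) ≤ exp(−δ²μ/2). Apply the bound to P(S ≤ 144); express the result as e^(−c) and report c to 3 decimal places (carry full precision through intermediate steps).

Write 144 = (1 − δ)μ, so δ = 1 − 144/385.317 = 0.6262817…
Then the exponent is δ²μ/2 = (μ − 144)²/(2μ) = 75.566215.

75.566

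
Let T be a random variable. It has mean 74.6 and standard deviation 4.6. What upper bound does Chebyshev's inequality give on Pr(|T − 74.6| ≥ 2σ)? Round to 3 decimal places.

0.250

Chebyshev: Pr(|T − μ| ≥ t) ≤ Var(T)/t².
Var(T) = σ² = 4.6² = 21.16.
t = 2·4.6 = 9.2.
Bound = 21.16 / 84.64 = 0.2500.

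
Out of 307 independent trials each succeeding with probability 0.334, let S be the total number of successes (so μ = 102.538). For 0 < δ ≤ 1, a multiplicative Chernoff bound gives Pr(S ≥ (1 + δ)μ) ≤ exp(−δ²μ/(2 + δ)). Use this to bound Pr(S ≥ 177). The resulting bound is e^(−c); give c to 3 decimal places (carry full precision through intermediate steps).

Write 177 = (1 + δ)μ, so δ = 177/102.538 − 1 = 0.7261893…
Then the exponent is δ²μ/(2 + δ) = (177 − μ)² / (μ·(2 + δ)) = 19.834833.

19.835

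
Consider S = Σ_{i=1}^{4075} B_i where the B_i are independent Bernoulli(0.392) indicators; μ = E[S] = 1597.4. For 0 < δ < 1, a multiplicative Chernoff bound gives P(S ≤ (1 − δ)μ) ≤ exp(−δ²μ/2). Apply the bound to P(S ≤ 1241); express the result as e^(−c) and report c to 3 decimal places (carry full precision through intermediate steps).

39.759

Write 1241 = (1 − δ)μ, so δ = 1 − 1241/1597.4 = 0.2231126…
Then the exponent is δ²μ/2 = (μ − 1241)²/(2μ) = 39.758658.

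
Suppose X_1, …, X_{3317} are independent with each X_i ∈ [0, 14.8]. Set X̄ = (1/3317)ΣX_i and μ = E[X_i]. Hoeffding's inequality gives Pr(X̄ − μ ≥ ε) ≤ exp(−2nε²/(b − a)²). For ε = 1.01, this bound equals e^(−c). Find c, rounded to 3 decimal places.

30.895

c = 2nε²/(b − a)² = 2·3317·1.01² / 14.8² = 30.8955.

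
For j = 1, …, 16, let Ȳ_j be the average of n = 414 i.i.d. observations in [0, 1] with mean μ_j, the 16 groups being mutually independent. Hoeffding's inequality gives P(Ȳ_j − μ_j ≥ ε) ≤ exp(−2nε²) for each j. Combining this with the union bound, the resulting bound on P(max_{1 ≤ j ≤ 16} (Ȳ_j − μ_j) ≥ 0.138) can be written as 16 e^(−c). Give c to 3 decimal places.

15.768

Union bound over the 16 events: P(max_{1 ≤ j ≤ 16} (Ȳ_j − μ_j) ≥ 0.138) ≤ 16·exp(−2nε²) = 16 exp(−2·414·0.138²).
So c = 2·414·0.138² = 15.7684.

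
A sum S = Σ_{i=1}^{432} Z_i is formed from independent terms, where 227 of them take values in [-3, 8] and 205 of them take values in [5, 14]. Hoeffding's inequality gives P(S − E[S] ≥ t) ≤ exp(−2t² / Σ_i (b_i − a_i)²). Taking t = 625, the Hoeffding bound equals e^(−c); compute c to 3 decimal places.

Σ(b_i − a_i)² = 227·11² + 205·9² = 44072.
c = 2t² / 44072 = 2·625² / 44072 = 17.7267.

17.727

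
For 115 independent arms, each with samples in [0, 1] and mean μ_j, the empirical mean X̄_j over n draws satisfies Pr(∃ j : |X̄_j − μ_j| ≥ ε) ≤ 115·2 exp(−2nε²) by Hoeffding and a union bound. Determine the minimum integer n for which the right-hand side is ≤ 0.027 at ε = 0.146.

Need 2·115·exp(−2nε²) ≤ 0.027, i.e. exp(−2nε²) ≤ 0.027/230.
So 2nε² ≥ ln(230/0.027) = 9.049998.
Hence n ≥ 9.049998/(2·0.146²) = 212.282.
The smallest integer n is 213.

213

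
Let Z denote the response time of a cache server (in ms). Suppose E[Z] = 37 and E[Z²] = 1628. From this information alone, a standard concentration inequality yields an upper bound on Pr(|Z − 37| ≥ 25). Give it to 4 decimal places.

0.4144

The first two moments determine the variance, so Chebyshev's inequality is the sharpest standard bound available.
Var(Z) = E[Z²] − (E[Z])² = 1628 − 1369 = 259.
Chebyshev's inequality: Pr(|Z − μ| ≥ t) ≤ Var(Z)/t² = 259/625 = 0.4144.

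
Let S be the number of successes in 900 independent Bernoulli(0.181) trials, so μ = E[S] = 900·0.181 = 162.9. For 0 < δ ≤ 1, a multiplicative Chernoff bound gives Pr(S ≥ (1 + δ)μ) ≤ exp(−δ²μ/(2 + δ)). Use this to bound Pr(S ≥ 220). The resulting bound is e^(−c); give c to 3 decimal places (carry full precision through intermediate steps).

Write 220 = (1 + δ)μ, so δ = 220/162.9 − 1 = 0.3505218…
Then the exponent is δ²μ/(2 + δ) = (220 − μ)² / (μ·(2 + δ)) = 8.515043.

8.515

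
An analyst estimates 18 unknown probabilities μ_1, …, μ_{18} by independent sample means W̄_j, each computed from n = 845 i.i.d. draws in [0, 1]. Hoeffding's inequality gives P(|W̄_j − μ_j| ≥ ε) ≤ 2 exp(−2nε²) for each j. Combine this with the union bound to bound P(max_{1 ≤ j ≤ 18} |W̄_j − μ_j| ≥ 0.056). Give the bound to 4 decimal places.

0.1797

Per-experiment Hoeffding bound: 2·exp(−2·845·0.056²) = 2·exp(−5.29984) = 0.0099848.
Union bound over 18 events: 18·0.0099848 = 0.17973.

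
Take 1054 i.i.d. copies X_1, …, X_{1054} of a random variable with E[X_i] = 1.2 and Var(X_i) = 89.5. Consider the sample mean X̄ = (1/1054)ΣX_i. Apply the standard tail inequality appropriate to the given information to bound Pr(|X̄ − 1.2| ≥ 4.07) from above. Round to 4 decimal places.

0.0051

With mean and variance of each term known, Chebyshev's inequality bounds the deviation of the sum (or sample mean).
Var(X̄) = Var(X_i)/n = 89.5/1054 = 0.084915.
Chebyshev: Pr(|X̄ − 1.2| ≥ 4.07) ≤ Var(X̄)/(4.07)² = 89.5/(1054·4.07²) = 0.0051.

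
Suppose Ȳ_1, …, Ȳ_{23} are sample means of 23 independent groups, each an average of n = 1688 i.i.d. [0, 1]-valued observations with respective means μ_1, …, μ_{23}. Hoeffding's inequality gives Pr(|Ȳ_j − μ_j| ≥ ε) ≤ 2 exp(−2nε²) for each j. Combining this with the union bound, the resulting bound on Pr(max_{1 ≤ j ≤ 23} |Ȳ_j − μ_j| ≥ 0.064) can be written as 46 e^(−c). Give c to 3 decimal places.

13.828

Union bound over the 23 events: Pr(max_{1 ≤ j ≤ 23} |Ȳ_j − μ_j| ≥ 0.064) ≤ 23·2·exp(−2nε²) = 46 exp(−2·1688·0.064²).
So c = 2·1688·0.064² = 13.8281.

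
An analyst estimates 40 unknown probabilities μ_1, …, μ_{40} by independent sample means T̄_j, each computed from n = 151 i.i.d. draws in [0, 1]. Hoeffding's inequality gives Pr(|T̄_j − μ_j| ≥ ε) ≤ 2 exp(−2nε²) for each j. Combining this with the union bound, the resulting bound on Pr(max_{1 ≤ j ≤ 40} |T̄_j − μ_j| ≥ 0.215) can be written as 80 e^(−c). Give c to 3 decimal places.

13.960

Union bound over the 40 events: Pr(max_{1 ≤ j ≤ 40} |T̄_j − μ_j| ≥ 0.215) ≤ 40·2·exp(−2nε²) = 80 exp(−2·151·0.215²).
So c = 2·151·0.215² = 13.9599.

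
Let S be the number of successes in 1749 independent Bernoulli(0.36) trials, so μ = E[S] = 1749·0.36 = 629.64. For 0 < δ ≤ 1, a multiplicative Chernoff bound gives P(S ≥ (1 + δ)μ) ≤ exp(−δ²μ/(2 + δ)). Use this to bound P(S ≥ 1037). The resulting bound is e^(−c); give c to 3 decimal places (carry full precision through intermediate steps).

99.567

Write 1037 = (1 + δ)μ, so δ = 1037/629.64 − 1 = 0.6469729…
Then the exponent is δ²μ/(2 + δ) = (1037 − μ)² / (μ·(2 + δ)) = 99.566895.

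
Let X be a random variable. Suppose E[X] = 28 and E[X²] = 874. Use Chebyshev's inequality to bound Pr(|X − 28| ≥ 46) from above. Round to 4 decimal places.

Var(X) = E[X²] − (E[X])² = 874 − 784 = 90.
Chebyshev's inequality: Pr(|X − μ| ≥ t) ≤ Var(X)/t² = 90/2116 = 0.0425.

0.0425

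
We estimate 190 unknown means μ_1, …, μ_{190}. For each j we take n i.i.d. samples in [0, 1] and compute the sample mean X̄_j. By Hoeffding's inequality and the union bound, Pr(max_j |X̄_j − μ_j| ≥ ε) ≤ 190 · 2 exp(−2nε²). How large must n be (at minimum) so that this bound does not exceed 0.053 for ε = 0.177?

Need 2·190·exp(−2nε²) ≤ 0.053, i.e. exp(−2nε²) ≤ 0.053/380.
So 2nε² ≥ ln(380/0.053) = 8.877635.
Hence n ≥ 8.877635/(2·0.177²) = 141.684.
The smallest integer n is 142.

142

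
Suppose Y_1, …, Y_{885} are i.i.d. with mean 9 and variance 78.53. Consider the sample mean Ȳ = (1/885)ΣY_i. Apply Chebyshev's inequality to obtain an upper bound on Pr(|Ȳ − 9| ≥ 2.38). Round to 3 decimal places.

0.016

Var(Ȳ) = Var(Y_i)/n = 78.53/885 = 0.088734.
Chebyshev: Pr(|Ȳ − 9| ≥ 2.38) ≤ Var(Ȳ)/(2.38)² = 78.53/(885·2.38²) = 0.0157.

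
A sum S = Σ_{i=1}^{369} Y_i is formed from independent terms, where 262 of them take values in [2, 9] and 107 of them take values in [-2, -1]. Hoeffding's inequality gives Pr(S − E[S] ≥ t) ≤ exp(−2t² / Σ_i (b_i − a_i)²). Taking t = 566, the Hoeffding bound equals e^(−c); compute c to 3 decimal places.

49.495

Σ(b_i − a_i)² = 262·7² + 107·1² = 12945.
c = 2t² / 12945 = 2·566² / 12945 = 49.4949.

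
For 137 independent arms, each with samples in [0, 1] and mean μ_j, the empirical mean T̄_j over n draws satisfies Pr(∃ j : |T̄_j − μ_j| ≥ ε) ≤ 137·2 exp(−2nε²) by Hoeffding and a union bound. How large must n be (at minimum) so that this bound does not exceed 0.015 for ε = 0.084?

Need 2·137·exp(−2nε²) ≤ 0.015, i.e. exp(−2nε²) ≤ 0.015/274.
So 2nε² ≥ ln(274/0.015) = 9.812833.
Hence n ≥ 9.812833/(2·0.084²) = 695.354.
The smallest integer n is 696.

696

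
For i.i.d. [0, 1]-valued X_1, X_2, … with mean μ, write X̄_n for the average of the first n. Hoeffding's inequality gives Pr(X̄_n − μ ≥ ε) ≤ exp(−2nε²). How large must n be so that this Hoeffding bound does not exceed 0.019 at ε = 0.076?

Require exp(−2nε²) ≤ 0.019, i.e. 2nε² ≥ ln(1/0.019) = 3.963316.
So n ≥ 3.963316 / (2·0.076²) = 343.085.
The smallest integer n is 344.

344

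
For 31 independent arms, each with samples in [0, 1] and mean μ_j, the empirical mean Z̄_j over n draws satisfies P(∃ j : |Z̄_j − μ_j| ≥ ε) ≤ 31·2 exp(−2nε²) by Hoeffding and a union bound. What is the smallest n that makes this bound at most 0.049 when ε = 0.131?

209

Need 2·31·exp(−2nε²) ≤ 0.049, i.e. exp(−2nε²) ≤ 0.049/62.
So 2nε² ≥ ln(62/0.049) = 7.143069.
Hence n ≥ 7.143069/(2·0.131²) = 208.119.
The smallest integer n is 209.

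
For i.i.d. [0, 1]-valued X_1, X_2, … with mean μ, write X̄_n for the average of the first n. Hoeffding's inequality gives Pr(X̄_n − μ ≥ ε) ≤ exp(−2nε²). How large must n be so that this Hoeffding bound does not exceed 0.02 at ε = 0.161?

Require exp(−2nε²) ≤ 0.02, i.e. 2nε² ≥ ln(1/0.02) = 3.912023.
So n ≥ 3.912023 / (2·0.161²) = 75.460.
The smallest integer n is 76.

76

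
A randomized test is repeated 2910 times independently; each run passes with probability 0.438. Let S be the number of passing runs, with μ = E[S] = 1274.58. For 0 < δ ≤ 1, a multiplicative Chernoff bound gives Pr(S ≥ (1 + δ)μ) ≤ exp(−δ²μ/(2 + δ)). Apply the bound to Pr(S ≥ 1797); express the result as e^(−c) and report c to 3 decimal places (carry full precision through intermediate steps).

Write 1797 = (1 + δ)μ, so δ = 1797/1274.58 − 1 = 0.4098762…
Then the exponent is δ²μ/(2 + δ) = (1797 − μ)² / (μ·(2 + δ)) = 88.854159.

88.854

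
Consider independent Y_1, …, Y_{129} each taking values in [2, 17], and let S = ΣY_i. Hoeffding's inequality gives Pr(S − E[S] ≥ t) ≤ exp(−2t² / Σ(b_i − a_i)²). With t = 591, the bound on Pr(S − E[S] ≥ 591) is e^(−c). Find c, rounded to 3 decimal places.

24.068

Σ(b_i − a_i)² = 129·(15)² = 29025.
c = 2t²/29025 = 2·591²/29025 = 24.0676.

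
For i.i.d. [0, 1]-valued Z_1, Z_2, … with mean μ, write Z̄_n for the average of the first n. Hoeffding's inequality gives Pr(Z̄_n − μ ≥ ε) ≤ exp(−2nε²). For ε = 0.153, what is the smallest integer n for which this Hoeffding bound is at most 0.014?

92

Require exp(−2nε²) ≤ 0.014, i.e. 2nε² ≥ ln(1/0.014) = 4.268698.
So n ≥ 4.268698 / (2·0.153²) = 91.176.
The smallest integer n is 92.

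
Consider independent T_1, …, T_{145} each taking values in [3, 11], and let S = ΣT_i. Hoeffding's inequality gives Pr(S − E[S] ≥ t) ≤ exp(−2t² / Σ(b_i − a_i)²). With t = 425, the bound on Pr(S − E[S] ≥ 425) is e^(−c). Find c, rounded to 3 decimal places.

Σ(b_i − a_i)² = 145·(8)² = 9280.
c = 2t²/9280 = 2·425²/9280 = 38.9278.

38.928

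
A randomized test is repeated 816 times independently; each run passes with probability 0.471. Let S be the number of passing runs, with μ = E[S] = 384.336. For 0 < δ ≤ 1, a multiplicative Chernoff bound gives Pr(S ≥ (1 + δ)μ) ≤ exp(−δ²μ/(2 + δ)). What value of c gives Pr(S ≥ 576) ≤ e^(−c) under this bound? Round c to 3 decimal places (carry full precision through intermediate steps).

38.252

Write 576 = (1 + δ)μ, so δ = 576/384.336 − 1 = 0.4986886…
Then the exponent is δ²μ/(2 + δ) = (576 − μ)² / (μ·(2 + δ)) = 38.252329.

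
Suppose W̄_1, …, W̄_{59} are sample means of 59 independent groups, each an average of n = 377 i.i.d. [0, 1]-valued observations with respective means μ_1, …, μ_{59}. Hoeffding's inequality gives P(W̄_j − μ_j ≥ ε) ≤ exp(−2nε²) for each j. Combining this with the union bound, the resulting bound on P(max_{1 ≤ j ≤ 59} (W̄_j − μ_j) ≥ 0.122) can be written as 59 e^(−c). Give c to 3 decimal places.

11.223

Union bound over the 59 events: P(max_{1 ≤ j ≤ 59} (W̄_j − μ_j) ≥ 0.122) ≤ 59·exp(−2nε²) = 59 exp(−2·377·0.122²).
So c = 2·377·0.122² = 11.2225.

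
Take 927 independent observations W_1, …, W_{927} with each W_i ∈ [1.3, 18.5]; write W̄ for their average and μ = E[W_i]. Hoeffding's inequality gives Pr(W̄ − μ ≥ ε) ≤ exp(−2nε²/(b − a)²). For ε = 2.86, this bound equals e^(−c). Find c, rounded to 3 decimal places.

c = 2nε²/(b − a)² = 2·927·2.86² / 17.2² = 51.2607.

51.261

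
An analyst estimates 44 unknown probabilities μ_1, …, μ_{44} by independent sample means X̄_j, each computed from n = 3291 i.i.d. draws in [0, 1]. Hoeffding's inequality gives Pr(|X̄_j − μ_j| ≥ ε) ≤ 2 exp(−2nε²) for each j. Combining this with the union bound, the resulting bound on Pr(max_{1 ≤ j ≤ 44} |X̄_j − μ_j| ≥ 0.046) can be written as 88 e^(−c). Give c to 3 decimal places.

Union bound over the 44 events: Pr(max_{1 ≤ j ≤ 44} |X̄_j − μ_j| ≥ 0.046) ≤ 44·2·exp(−2nε²) = 88 exp(−2·3291·0.046²).
So c = 2·3291·0.046² = 13.9275.

13.928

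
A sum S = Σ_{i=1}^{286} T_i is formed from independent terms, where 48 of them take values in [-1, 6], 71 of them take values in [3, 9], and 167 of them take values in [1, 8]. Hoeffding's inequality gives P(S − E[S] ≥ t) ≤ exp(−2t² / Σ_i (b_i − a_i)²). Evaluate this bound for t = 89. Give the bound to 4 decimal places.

Σ(b_i − a_i)² = 48·7² + 71·6² + 167·7² = 13091.
Exponent = 2·89² / 13091 = 1.21014.
Bound = exp(−1.21014) = 0.29815.

0.2982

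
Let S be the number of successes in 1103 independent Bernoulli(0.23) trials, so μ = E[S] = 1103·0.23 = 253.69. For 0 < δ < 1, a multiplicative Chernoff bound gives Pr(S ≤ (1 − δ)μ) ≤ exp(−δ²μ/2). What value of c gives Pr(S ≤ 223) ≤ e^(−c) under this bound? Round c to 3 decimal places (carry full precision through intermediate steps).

Write 223 = (1 − δ)μ, so δ = 1 − 223/253.69 = 0.1209744…
Then the exponent is δ²μ/2 = (μ − 223)²/(2μ) = 1.856352.

1.856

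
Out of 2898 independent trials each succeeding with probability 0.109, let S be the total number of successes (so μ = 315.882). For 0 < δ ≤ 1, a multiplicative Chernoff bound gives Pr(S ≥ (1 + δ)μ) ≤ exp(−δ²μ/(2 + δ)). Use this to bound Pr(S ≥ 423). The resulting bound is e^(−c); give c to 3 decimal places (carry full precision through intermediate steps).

Write 423 = (1 + δ)μ, so δ = 423/315.882 − 1 = 0.3391076…
Then the exponent is δ²μ/(2 + δ) = (423 − μ)² / (μ·(2 + δ)) = 15.529226.

15.529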